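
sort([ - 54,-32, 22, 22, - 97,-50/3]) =[ - 97  ,  -  54, - 32,-50/3,22,22]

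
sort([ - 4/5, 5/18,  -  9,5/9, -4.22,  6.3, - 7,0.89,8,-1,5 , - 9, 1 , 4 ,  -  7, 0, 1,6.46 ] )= [ - 9,-9, - 7,- 7, - 4.22,  -  1,-4/5, 0,5/18 , 5/9,  0.89,1,1, 4 , 5,6.3 , 6.46, 8 ] 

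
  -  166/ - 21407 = 166/21407  =  0.01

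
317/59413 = 317/59413 = 0.01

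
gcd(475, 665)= 95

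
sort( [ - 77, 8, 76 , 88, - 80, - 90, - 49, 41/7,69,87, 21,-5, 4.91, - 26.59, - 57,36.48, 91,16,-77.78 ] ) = [ - 90, - 80, - 77.78 , - 77, - 57, - 49, - 26.59,-5,4.91,  41/7,8  ,  16, 21, 36.48, 69,76, 87,88,91]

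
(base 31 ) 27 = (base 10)69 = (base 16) 45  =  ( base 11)63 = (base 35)1Y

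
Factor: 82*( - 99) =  - 8118 = - 2^1 * 3^2*11^1*41^1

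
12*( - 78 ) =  - 936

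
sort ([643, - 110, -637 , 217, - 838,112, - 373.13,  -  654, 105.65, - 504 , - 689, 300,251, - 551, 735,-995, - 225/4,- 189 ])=[ - 995,- 838, - 689  ,  -  654, - 637 ,- 551,  -  504, - 373.13, - 189, - 110, - 225/4,105.65, 112, 217,  251, 300, 643, 735 ] 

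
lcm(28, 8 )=56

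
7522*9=67698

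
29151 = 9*3239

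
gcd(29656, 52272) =88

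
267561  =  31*8631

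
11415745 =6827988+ 4587757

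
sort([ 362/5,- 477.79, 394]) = [  -  477.79,362/5,394] 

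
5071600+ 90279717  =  95351317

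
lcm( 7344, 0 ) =0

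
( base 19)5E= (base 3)11001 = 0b1101101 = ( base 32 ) 3d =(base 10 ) 109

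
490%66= 28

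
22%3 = 1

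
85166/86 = 990 + 13/43 = 990.30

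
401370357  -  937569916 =-536199559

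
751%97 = 72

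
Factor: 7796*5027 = 2^2*11^1*457^1*1949^1 = 39190492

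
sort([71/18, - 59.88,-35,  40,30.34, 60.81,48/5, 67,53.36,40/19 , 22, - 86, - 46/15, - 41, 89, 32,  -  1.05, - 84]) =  [-86, - 84,-59.88, - 41 ,- 35,-46/15, - 1.05,40/19,  71/18,48/5, 22, 30.34 , 32, 40 , 53.36,60.81,67,89]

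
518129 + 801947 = 1320076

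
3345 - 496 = 2849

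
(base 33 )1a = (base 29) 1E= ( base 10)43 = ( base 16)2B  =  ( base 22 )1L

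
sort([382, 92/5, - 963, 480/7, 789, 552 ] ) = [ - 963,92/5, 480/7,382,552,789 ]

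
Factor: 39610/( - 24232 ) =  - 2^( - 2)*5^1*13^(- 1)*17^1 = - 85/52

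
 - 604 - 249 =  - 853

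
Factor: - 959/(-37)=7^1*37^(-1 )*137^1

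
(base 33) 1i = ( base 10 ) 51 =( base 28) 1n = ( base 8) 63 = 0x33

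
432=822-390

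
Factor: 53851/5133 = 3^( - 1)*7^3*29^( -1 )*59^(-1 ) * 157^1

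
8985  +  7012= 15997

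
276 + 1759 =2035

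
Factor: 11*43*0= 0= 0^1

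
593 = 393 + 200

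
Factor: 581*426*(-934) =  - 231170604 = - 2^2*3^1*7^1*71^1*83^1*467^1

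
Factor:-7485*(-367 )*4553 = 3^1*5^1*29^1 * 157^1* 367^1*499^1 = 12507068235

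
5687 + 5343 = 11030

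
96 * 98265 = 9433440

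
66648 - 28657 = 37991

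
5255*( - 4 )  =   - 21020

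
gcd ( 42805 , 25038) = 1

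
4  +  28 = 32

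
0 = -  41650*0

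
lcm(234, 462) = 18018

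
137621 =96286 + 41335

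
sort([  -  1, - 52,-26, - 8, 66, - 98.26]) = [ - 98.26, - 52, - 26, - 8, - 1,66]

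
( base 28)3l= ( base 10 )105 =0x69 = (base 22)4H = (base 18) 5F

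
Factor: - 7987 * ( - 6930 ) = 55349910 = 2^1 * 3^2*5^1*7^3 * 11^1 * 163^1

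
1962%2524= 1962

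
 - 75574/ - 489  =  154+268/489 = 154.55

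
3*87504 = 262512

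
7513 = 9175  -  1662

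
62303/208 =299  +  111/208=299.53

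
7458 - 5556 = 1902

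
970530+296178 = 1266708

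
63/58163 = 9/8309 =0.00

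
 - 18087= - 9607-8480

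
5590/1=5590 = 5590.00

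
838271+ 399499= 1237770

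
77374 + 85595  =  162969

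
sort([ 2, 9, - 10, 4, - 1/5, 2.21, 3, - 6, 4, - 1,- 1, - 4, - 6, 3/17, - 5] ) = [ - 10, - 6, - 6, - 5, - 4,-1, - 1,  -  1/5 , 3/17, 2, 2.21,3,4 , 4,9]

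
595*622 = 370090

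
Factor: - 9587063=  - 9587063^1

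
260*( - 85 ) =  - 22100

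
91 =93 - 2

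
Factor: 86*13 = 1118 = 2^1*13^1*43^1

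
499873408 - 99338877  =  400534531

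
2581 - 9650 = - 7069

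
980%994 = 980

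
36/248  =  9/62 = 0.15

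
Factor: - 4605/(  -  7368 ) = 2^ ( - 3) *5^1 = 5/8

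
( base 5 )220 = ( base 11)55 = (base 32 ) 1S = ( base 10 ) 60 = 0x3C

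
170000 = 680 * 250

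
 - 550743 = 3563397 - 4114140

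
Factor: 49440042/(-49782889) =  - 2^1*3^2*13^ ( - 1 )*359^( - 1)*10667^( - 1)*2746669^1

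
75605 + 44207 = 119812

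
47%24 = 23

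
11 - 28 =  - 17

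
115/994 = 115/994 = 0.12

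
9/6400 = 9/6400 = 0.00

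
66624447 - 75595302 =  - 8970855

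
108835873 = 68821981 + 40013892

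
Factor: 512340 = 2^2*3^1  *  5^1*8539^1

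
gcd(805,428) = 1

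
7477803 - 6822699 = 655104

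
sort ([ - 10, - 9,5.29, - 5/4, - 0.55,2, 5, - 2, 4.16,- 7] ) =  [ - 10,-9, - 7, - 2, - 5/4, - 0.55, 2 , 4.16, 5,5.29 ] 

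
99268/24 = 4136+1/6= 4136.17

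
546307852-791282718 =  -244974866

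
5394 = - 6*(-899)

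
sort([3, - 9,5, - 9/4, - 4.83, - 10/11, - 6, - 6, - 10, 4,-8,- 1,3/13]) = [ - 10, - 9, - 8, - 6, - 6,-4.83, - 9/4,-1,-10/11 , 3/13, 3,4,5]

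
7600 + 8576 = 16176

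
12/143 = 12/143  =  0.08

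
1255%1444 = 1255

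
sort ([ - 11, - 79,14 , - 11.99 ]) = [ - 79,-11.99, - 11, 14 ]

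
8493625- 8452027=41598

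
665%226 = 213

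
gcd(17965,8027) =1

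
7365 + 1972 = 9337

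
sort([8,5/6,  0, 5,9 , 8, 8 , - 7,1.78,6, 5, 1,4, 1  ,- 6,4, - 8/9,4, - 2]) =[ - 7,  -  6, - 2, - 8/9,0,5/6,1,1,1.78,4,  4,4,5,5,6,8,8,8, 9 ] 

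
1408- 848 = 560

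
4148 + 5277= 9425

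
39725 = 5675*7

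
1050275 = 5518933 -4468658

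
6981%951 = 324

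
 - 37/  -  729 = 37/729 = 0.05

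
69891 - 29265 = 40626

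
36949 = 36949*1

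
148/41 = 3 + 25/41= 3.61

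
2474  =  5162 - 2688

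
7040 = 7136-96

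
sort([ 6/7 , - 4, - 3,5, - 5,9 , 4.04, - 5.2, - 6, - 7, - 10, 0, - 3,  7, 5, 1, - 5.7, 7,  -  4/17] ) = [ - 10, - 7, - 6, - 5.7 , - 5.2, - 5 , - 4, - 3 , -3, - 4/17, 0, 6/7,1, 4.04, 5, 5 , 7,7,9]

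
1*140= 140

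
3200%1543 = 114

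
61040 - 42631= 18409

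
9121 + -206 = 8915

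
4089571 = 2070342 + 2019229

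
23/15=1+8/15 = 1.53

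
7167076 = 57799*124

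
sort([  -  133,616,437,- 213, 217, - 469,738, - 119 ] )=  [- 469, - 213,-133,  -  119, 217, 437, 616 , 738] 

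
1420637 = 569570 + 851067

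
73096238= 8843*8266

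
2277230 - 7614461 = -5337231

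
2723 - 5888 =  - 3165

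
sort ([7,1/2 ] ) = [1/2,7]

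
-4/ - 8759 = 4/8759 = 0.00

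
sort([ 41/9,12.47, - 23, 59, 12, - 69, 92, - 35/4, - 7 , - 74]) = [- 74, -69, - 23, -35/4,  -  7,41/9 , 12 , 12.47, 59,92]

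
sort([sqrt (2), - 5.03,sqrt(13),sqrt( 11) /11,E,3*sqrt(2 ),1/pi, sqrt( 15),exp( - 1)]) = [ - 5.03, sqrt(11 )/11, 1/pi, exp( - 1),sqrt( 2 ),E,sqrt(13), sqrt(  15),  3 * sqrt(2 )] 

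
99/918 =11/102  =  0.11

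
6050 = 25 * 242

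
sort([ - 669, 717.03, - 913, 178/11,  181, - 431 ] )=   [ - 913,-669, - 431, 178/11, 181,717.03]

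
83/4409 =83/4409 = 0.02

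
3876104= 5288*733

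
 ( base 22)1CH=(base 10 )765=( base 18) 269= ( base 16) 2fd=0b1011111101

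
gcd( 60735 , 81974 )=1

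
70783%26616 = 17551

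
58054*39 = 2264106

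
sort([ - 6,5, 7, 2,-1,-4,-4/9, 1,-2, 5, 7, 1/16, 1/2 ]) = [-6,  -  4,-2, - 1,  -  4/9,1/16, 1/2, 1, 2,  5, 5, 7, 7] 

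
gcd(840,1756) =4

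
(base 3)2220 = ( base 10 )78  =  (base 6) 210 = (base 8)116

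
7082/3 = 2360+ 2/3  =  2360.67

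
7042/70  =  503/5= 100.60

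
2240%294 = 182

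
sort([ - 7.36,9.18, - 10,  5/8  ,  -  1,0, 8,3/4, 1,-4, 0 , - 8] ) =[ - 10, - 8, - 7.36, - 4, - 1,  0,0,5/8, 3/4, 1, 8, 9.18]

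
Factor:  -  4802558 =-2^1* 2401279^1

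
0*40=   0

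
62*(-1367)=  - 84754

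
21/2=21/2 =10.50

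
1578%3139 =1578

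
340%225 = 115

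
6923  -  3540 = 3383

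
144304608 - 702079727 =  - 557775119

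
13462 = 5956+7506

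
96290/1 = 96290 = 96290.00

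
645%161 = 1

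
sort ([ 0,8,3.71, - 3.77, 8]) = [ - 3.77, 0, 3.71 , 8, 8 ]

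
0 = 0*1691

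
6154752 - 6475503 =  - 320751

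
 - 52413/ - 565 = 52413/565 = 92.77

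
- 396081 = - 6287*63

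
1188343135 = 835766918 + 352576217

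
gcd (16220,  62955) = 5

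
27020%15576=11444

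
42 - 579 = -537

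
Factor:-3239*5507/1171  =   - 41^1*79^1*1171^( - 1) * 5507^1 = - 17837173/1171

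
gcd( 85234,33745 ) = 1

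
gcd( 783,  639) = 9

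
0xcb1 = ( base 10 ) 3249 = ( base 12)1a69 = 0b110010110001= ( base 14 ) 1281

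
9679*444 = 4297476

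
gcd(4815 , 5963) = 1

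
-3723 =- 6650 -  - 2927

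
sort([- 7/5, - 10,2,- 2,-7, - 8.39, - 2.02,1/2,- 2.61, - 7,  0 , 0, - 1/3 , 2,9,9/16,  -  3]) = [ - 10, - 8.39, - 7, - 7, - 3, - 2.61, - 2.02, - 2,  -  7/5 ,-1/3,0,0,  1/2, 9/16,2, 2, 9] 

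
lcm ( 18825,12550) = 37650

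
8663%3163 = 2337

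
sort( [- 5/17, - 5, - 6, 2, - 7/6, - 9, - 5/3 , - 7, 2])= [ - 9, - 7, - 6, - 5, - 5/3,-7/6, -5/17, 2, 2 ] 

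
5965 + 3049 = 9014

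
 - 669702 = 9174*( - 73 ) 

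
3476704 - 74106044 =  - 70629340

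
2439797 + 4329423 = 6769220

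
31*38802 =1202862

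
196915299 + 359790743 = 556706042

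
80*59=4720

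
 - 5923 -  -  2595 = - 3328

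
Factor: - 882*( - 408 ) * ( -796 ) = -286445376 =- 2^6*3^3*7^2*17^1*199^1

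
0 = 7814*0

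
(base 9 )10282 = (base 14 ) 2697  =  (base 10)6797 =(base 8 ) 15215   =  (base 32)6KD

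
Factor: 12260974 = 2^1*11^1*109^1 * 5113^1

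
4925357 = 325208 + 4600149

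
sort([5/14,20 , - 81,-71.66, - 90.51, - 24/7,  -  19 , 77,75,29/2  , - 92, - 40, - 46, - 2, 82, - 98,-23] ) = [ - 98, - 92, - 90.51, - 81, - 71.66, - 46,  -  40, - 23,  -  19,-24/7, - 2, 5/14, 29/2, 20,75,77,82]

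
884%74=70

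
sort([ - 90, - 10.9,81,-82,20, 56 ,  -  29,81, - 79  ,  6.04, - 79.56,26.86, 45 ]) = [ - 90,- 82 ,-79.56, - 79,-29,-10.9, 6.04 , 20,26.86, 45, 56,81,81]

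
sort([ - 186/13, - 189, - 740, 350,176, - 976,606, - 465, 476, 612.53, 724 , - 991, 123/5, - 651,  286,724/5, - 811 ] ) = [ - 991,-976, - 811 , - 740, - 651, - 465 ,  -  189, - 186/13, 123/5,724/5, 176, 286 , 350, 476,606, 612.53, 724] 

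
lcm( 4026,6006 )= 366366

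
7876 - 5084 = 2792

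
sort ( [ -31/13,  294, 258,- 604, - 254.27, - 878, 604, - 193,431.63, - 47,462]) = [ - 878, - 604, - 254.27, - 193, - 47, - 31/13, 258,  294, 431.63, 462 , 604 ] 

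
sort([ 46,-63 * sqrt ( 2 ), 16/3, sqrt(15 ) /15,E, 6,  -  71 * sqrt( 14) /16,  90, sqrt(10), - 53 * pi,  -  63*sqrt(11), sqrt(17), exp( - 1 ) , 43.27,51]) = [-63*sqrt(11 ), - 53 * pi, - 63*sqrt(2),  -  71 * sqrt ( 14)/16, sqrt (15 ) /15, exp(  -  1),E, sqrt(10),sqrt( 17), 16/3, 6,43.27,  46,51, 90]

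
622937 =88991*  7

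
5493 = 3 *1831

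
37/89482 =37/89482= 0.00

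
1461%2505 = 1461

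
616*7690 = 4737040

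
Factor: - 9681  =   - 3^1*7^1*461^1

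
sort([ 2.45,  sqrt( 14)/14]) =[ sqrt(14)/14,2.45 ]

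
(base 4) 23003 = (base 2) 1011000011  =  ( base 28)p7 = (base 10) 707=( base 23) 17H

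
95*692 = 65740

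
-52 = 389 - 441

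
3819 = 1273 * 3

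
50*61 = 3050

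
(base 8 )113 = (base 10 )75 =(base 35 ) 25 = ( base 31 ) 2D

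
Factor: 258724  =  2^2 * 71^1*911^1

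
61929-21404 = 40525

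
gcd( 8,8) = 8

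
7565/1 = 7565 = 7565.00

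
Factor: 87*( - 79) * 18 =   -  123714  =  - 2^1 * 3^3*29^1*79^1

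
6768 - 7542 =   -  774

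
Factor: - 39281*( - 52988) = 2^2* 11^1 *13^1*1019^1*3571^1  =  2081421628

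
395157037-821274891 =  - 426117854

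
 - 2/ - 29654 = 1/14827 = 0.00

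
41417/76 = 41417/76 = 544.96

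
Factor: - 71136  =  -2^5  *  3^2 * 13^1 *19^1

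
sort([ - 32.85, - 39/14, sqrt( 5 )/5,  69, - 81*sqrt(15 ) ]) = [ - 81 * sqrt(15 ), - 32.85 , - 39/14, sqrt( 5)/5,69]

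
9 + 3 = 12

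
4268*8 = 34144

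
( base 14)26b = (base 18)191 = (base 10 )487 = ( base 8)747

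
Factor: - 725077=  - 725077^1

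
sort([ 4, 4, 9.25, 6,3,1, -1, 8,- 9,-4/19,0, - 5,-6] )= [- 9, - 6, - 5, - 1,-4/19,0, 1,3,4, 4,6, 8, 9.25]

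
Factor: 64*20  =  1280 = 2^8*5^1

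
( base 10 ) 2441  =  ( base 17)87A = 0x989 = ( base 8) 4611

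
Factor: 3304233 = 3^4*19^2*113^1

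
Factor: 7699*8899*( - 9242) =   -  633200852042 = - 2^1*11^1 * 809^1*4621^1 * 7699^1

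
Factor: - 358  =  - 2^1 *179^1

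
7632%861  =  744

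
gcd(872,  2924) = 4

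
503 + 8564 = 9067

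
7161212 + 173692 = 7334904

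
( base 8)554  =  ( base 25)ee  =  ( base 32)bc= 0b101101100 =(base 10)364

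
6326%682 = 188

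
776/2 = 388 = 388.00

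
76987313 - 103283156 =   -  26295843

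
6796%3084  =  628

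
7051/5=7051/5 =1410.20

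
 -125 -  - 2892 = 2767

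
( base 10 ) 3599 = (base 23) 6IB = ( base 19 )9i8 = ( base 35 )2WT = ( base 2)111000001111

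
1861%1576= 285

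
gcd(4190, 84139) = 1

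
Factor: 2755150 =2^1*5^2*55103^1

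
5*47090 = 235450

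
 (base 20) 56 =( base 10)106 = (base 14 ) 78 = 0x6a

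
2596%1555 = 1041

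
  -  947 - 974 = - 1921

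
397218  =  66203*6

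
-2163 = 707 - 2870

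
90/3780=1/42 = 0.02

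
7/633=7/633= 0.01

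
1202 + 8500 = 9702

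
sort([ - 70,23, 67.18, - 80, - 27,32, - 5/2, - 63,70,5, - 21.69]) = [ - 80,-70, - 63, - 27,-21.69 , - 5/2, 5,23,32, 67.18 , 70]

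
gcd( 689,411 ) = 1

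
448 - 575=-127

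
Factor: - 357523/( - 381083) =607^1*647^( - 1) = 607/647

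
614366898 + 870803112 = 1485170010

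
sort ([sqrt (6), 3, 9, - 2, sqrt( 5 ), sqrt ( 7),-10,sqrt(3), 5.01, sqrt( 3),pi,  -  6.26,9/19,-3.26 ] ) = [ - 10, - 6.26, - 3.26,  -  2, 9/19, sqrt( 3 ) , sqrt(3), sqrt( 5), sqrt(6 ), sqrt(7),  3, pi,5.01,9]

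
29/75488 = 29/75488=0.00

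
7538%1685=798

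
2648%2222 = 426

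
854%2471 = 854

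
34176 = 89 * 384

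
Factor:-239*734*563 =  - 2^1*239^1*367^1*563^1 = -98764838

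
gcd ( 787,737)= 1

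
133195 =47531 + 85664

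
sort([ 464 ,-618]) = [ - 618, 464] 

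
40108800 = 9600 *4178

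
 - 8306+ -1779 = -10085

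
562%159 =85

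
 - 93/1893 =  - 1 + 600/631 = - 0.05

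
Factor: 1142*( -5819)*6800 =-2^5*5^2*11^1*17^1*23^2*571^1=-45188026400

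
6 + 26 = 32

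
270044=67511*4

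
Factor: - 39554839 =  - 59^1 *251^1*2671^1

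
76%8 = 4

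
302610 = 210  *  1441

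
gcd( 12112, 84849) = 1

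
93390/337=277 + 41/337 =277.12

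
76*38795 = 2948420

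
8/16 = 1/2 = 0.50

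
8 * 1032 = 8256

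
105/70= 3/2 =1.50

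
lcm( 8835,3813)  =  362235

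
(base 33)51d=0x1573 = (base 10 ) 5491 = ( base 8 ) 12563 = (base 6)41231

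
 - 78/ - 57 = 26/19 = 1.37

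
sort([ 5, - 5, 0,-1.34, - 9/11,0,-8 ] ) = [-8, - 5,  -  1.34, - 9/11,0,0,5]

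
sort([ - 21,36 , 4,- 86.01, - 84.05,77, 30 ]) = [ - 86.01, - 84.05, - 21, 4,30,36, 77 ]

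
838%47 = 39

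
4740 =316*15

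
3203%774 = 107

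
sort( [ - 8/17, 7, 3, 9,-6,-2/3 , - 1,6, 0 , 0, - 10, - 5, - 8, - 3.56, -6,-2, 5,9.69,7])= [-10,- 8,-6, - 6,-5 ,-3.56, - 2,-1,  -  2/3, - 8/17, 0 , 0,3, 5,6,7,7, 9,9.69 ]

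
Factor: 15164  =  2^2*17^1*223^1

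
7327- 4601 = 2726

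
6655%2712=1231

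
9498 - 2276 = 7222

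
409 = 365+44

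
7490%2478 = 56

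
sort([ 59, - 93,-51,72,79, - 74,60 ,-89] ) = [- 93, - 89, -74, - 51,59,60,72  ,  79]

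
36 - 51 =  - 15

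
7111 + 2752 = 9863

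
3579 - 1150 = 2429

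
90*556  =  50040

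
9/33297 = 3/11099 = 0.00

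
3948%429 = 87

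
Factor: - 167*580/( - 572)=24215/143 = 5^1*11^( - 1 )*13^( - 1 )* 29^1 * 167^1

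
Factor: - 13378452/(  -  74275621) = 2^2*3^1*7^( - 3)* 83^ (- 1)*853^1*1307^1*2609^(-1) 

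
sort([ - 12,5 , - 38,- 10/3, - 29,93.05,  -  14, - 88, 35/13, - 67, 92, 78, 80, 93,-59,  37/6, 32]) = [ - 88,- 67, -59, - 38, - 29 , - 14,- 12, - 10/3,35/13, 5,37/6,32, 78 , 80, 92, 93,93.05]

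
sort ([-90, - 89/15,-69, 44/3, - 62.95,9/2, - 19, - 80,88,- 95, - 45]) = [ - 95, - 90, - 80, - 69, - 62.95,  -  45, - 19, - 89/15,9/2 , 44/3,  88]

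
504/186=2 + 22/31 =2.71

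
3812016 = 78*48872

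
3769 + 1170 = 4939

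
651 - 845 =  - 194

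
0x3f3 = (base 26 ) 1CN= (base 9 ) 1343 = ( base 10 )1011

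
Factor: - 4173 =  - 3^1 * 13^1 * 107^1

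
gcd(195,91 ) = 13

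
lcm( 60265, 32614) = 2772190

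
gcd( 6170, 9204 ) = 2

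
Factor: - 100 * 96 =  - 2^7*3^1*5^2 = - 9600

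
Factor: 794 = 2^1 * 397^1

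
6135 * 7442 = 45656670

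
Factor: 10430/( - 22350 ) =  - 7/15 = -3^ (-1) * 5^( - 1)*7^1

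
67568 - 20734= 46834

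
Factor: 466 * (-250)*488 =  - 2^5 *5^3*61^1*233^1 = - 56852000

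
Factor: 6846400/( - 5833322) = -311200/265151 = - 2^5*  5^2*389^1*265151^(  -  1) 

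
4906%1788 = 1330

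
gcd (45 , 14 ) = 1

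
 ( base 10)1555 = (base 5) 22210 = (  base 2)11000010011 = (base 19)45G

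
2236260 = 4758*470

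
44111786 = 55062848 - 10951062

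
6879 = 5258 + 1621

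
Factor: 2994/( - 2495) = -6/5= - 2^1 * 3^1*5^( - 1)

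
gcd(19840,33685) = 5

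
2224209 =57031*39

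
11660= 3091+8569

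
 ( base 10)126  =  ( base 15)86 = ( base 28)4E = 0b1111110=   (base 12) A6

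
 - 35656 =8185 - 43841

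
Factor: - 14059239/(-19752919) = 3^1*163^1 * 271^( - 1)*28751^1 * 72889^( - 1 ) 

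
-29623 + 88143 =58520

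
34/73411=34/73411 = 0.00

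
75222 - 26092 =49130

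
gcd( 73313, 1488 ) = 1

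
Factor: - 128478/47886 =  - 931/347 = - 7^2 * 19^1 * 347^( - 1) 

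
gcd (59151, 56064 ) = 3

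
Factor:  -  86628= - 2^2*3^1* 7219^1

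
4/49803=4/49803 = 0.00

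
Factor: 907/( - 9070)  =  -1/10 = -  2^( - 1)*5^ ( - 1 ) 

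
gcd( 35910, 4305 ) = 105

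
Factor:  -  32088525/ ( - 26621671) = 3^1*5^2 * 7^1 * 677^(-1 )*39323^( - 1)* 61121^1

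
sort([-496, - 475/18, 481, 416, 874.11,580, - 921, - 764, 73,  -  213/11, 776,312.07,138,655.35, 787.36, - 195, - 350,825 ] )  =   [- 921, - 764,-496, - 350, - 195, - 475/18, - 213/11,73, 138, 312.07,416,481, 580, 655.35, 776, 787.36, 825, 874.11]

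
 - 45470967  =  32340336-77811303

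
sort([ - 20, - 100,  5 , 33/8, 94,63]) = [ - 100,-20, 33/8,5,63, 94 ] 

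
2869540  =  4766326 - 1896786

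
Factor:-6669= - 3^3*13^1*19^1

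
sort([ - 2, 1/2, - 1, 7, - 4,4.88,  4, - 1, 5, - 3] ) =[ - 4,  -  3, - 2, - 1, - 1, 1/2, 4, 4.88,5, 7] 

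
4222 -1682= 2540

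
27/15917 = 27/15917 = 0.00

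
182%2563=182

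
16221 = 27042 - 10821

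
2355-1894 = 461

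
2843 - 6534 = - 3691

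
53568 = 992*54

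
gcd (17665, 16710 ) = 5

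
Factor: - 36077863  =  - 757^1*47659^1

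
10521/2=10521/2 = 5260.50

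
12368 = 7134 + 5234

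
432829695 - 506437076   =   - 73607381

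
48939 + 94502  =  143441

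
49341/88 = 49341/88 = 560.69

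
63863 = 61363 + 2500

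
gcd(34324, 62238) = 2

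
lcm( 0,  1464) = 0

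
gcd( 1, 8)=1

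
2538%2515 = 23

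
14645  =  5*2929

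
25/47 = 25/47 = 0.53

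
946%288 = 82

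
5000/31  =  5000/31 = 161.29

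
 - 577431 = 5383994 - 5961425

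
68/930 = 34/465= 0.07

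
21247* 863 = 18336161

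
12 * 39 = 468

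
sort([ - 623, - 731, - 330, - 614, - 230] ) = [ -731, - 623, - 614,  -  330, - 230]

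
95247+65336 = 160583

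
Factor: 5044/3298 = 26/17 = 2^1*13^1 * 17^ (-1)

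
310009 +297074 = 607083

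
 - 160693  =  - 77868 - 82825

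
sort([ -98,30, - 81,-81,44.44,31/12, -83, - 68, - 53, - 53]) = [-98, - 83,-81,  -  81,-68,-53, - 53,31/12,30,44.44 ]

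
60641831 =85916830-25274999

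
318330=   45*7074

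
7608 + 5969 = 13577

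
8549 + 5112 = 13661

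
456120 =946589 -490469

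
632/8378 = 316/4189 = 0.08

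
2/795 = 2/795  =  0.00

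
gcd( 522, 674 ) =2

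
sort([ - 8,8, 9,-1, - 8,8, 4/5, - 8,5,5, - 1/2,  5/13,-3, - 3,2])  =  [-8,-8, - 8, - 3, - 3, - 1, - 1/2, 5/13,4/5, 2,5,5,8, 8,9]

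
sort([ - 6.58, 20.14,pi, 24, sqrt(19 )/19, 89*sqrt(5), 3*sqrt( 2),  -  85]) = [ - 85, - 6.58, sqrt(19 )/19, pi, 3*sqrt( 2 ), 20.14,  24, 89 * sqrt( 5)]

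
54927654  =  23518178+31409476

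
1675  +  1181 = 2856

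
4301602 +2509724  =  6811326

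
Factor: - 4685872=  - 2^4*292867^1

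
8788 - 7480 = 1308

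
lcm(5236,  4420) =340340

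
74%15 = 14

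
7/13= 7/13 = 0.54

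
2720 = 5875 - 3155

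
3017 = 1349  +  1668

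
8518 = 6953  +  1565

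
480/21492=40/1791 = 0.02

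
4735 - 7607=-2872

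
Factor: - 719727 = - 3^1*31^1*71^1*109^1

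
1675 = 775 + 900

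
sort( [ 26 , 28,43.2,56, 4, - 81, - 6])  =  [ - 81, - 6,  4,26, 28, 43.2,  56 ]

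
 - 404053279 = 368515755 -772569034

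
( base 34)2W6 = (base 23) 6A2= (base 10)3406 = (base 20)8A6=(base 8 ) 6516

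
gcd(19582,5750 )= 2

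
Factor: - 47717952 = -2^6*3^1*157^1*1583^1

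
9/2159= 9/2159 = 0.00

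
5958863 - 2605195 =3353668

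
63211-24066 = 39145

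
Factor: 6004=2^2*19^1*79^1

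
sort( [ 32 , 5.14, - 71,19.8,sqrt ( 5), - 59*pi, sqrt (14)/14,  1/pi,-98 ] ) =[- 59*pi , - 98, - 71, sqrt( 14 )/14, 1/pi, sqrt(5), 5.14, 19.8 , 32] 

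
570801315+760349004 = 1331150319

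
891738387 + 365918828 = 1257657215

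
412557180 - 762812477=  - 350255297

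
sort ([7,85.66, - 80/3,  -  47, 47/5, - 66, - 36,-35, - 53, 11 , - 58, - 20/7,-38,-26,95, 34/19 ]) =[ - 66, - 58 , - 53,-47, -38, - 36, - 35,-80/3, - 26, - 20/7 , 34/19, 7,  47/5, 11, 85.66, 95 ]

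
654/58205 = 654/58205 = 0.01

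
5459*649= 3542891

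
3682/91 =40 + 6/13 = 40.46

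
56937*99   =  5636763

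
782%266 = 250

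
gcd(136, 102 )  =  34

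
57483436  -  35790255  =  21693181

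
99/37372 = 99/37372 = 0.00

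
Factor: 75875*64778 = 2^1*5^3*7^2*607^1*661^1  =  4915030750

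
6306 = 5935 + 371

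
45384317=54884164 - 9499847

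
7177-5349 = 1828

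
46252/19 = 46252/19 = 2434.32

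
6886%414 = 262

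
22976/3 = 7658  +  2/3 =7658.67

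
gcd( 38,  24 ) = 2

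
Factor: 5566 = 2^1 * 11^2* 23^1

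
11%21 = 11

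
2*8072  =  16144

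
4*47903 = 191612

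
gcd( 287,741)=1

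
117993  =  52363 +65630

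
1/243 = 1/243=0.00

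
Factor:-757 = - 757^1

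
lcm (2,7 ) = 14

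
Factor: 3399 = 3^1*11^1*103^1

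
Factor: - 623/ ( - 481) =7^1 *13^(-1)*37^(-1 )*89^1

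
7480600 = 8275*904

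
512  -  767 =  - 255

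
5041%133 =120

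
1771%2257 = 1771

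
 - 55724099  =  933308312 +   -  989032411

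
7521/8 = 7521/8  =  940.12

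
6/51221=6/51221 = 0.00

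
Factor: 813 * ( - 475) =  - 386175= - 3^1*5^2*19^1*271^1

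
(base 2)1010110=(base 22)3K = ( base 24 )3e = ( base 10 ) 86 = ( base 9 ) 105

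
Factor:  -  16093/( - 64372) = 1/4 = 2^( - 2) 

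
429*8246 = 3537534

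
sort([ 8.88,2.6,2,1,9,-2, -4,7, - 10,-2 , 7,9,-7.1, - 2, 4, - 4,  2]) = [- 10,-7.1,-4,-4,  -  2, - 2, - 2,1,2,2,2.6,  4,7,7, 8.88,9, 9]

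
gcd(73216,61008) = 16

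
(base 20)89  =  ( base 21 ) 81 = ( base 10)169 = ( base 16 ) A9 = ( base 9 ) 207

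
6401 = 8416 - 2015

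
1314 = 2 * 657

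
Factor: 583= 11^1*53^1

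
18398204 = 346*53174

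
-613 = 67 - 680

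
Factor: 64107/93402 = 2^( - 1) * 17^1*419^1*5189^( - 1) = 7123/10378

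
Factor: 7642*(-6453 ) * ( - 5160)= 2^4 *3^4 * 5^1*43^1*239^1 * 3821^1=254459342160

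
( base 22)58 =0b1110110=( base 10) 118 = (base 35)3d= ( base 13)91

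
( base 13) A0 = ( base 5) 1010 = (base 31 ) 46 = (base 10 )130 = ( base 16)82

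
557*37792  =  21050144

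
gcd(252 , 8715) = 21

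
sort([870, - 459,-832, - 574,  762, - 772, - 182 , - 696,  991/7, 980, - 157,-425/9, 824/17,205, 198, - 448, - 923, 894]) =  [ - 923,-832,- 772 ,-696, - 574,-459, - 448, - 182,-157,  -  425/9, 824/17,991/7, 198, 205,762, 870, 894,980]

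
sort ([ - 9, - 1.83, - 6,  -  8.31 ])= [ - 9, - 8.31, - 6, - 1.83]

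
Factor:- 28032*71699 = -2009866368 = - 2^7*3^1*73^1*71699^1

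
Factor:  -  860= - 2^2* 5^1 * 43^1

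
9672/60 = 806/5 = 161.20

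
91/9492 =13/1356 = 0.01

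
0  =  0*51408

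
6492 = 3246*2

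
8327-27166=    -18839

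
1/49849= 1/49849 = 0.00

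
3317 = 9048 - 5731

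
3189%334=183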